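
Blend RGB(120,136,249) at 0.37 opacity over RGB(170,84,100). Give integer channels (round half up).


C = α×F + (1-α)×B, with 1-α = 0.63
R: 0.37×120 + 0.63×170 = 44.40 + 107.10 = 151.50 → 152
G: 0.37×136 + 0.63×84 = 50.32 + 52.92 = 103.24 → 103
B: 0.37×249 + 0.63×100 = 92.13 + 63.00 = 155.13 → 155
= RGB(152, 103, 155)


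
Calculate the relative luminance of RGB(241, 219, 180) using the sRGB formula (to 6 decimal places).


Linearize each channel (sRGB transfer function): c = v/255; c_lin = c/12.92 if c ≤ 0.04045, else ((c+0.055)/1.055)^2.4
  R: 241/255 ≈ 0.945098 > 0.04045 → ((0.945098+0.055)/1.055)^2.4 ≈ 0.879622
  G: 219/255 ≈ 0.858824 > 0.04045 → ((0.858824+0.055)/1.055)^2.4 ≈ 0.708376
  B: 180/255 ≈ 0.705882 > 0.04045 → ((0.705882+0.055)/1.055)^2.4 ≈ 0.456411
R_lin = 0.879622, G_lin = 0.708376, B_lin = 0.456411
L = 0.2126×R + 0.7152×G + 0.0722×B
L = 0.2126×0.879622 + 0.7152×0.708376 + 0.0722×0.456411
L ≈ 0.726591


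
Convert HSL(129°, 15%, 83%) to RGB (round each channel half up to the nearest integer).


H=129°, S=0.15, L=0.83
C = (1-|2L-1|)×S = (1-|0.66|)×0.15 = 0.051
H' = H/60 = 129/60 ≈ 2.1500; X = C×(1-|H' mod 2 - 1|) = 0.00765
m = L - C/2 = 0.83 - 0.0255 = 0.8045
Sector ⌊H'⌋ = 2 → (R',G',B') = (0.0, 0.051, 0.00765)
RGB = ((R'+m)×255, (G'+m)×255, (B'+m)×255) = (205.1475, 218.1525, 207.09825)
Round half up → RGB(205, 218, 207)


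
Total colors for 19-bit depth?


Colors = 2^bits = 2^19
= 524,288 colors


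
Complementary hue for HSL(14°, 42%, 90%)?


Complement = opposite side of color wheel = hue + 180°
H' = (14 + 180) mod 360 = 194°
S and L unchanged.
= HSL(194°, 42%, 90%)


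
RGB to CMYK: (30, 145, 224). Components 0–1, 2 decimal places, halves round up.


R'=30/255≈0.1176, G'=145/255≈0.5686, B'=224/255≈0.8784
K = 1 - max(R',G',B') = 1 - 224/255 = 31/255 = 0.12156… → 0.12
(1-R'-K)/(1-K) simplifies to (max-R)/max with max = 224:
C = (224-30)/224 = 194/224 = 0.86607… → 0.87
M = (224-145)/224 = 79/224 = 0.35267… → 0.35
Y = (224-224)/224 = 0/224 = 0 → 0.00
= CMYK(0.87, 0.35, 0.00, 0.12)


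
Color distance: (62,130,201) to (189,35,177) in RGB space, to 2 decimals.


d = √[(R₁-R₂)² + (G₁-G₂)² + (B₁-B₂)²]
d = √[(62-189)² + (130-35)² + (201-177)²]
d = √[16129 + 9025 + 576]
d = √25730
d ≈ 160.41


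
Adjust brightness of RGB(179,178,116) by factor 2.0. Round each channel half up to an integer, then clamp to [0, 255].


Multiply each channel by 2.0, round half up, clamp to [0, 255]
R: 179×2.0 = 358 → clamp → 255
G: 178×2.0 = 356 → clamp → 255
B: 116×2.0 = 232
= RGB(255, 255, 232)


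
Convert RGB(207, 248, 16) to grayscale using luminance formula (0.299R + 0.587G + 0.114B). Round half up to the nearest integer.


Gray = 0.299×R + 0.587×G + 0.114×B
Gray = 0.299×207 + 0.587×248 + 0.114×16
Gray = 61.893 + 145.576 + 1.824
Gray = 209.293 → round half up → 209
Gray = 209


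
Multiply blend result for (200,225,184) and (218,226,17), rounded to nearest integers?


Multiply: C = A×B/255, rounded to nearest integer
R: 200×218/255 = 43600/255 ≈ 170.980 → 171
G: 225×226/255 = 50850/255 ≈ 199.412 → 199
B: 184×17/255 = 3128/255 ≈ 12.267 → 12
= RGB(171, 199, 12)


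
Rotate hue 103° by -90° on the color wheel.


New hue = (H + rotation) mod 360
New hue = (103 -90) mod 360
= 13 mod 360
= 13°


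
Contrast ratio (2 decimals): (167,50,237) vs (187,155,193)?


Linearize each sRGB channel c=v/255: c/12.92 if c ≤ 0.04045 else ((c+0.055)/1.055)^2.4
L = 0.2126×R_lin + 0.7152×G_lin + 0.0722×B_lin
Color 1 (167,50,237):
  R=167: 167/255≈0.6549 > 0.04045 → ((0.6549+0.055)/1.055)^2.4 ≈ 0.38643
  G=50: 50/255≈0.1961 > 0.04045 → ((0.1961+0.055)/1.055)^2.4 ≈ 0.03190
  B=237: 237/255≈0.9294 > 0.04045 → ((0.9294+0.055)/1.055)^2.4 ≈ 0.84687
  L1 = 0.2126×0.38643 + 0.7152×0.03190 + 0.0722×0.84687 ≈ 0.16611
Color 2 (187,155,193):
  R=187: 187/255≈0.7333 > 0.04045 → ((0.7333+0.055)/1.055)^2.4 ≈ 0.49693
  G=155: 155/255≈0.6078 > 0.04045 → ((0.6078+0.055)/1.055)^2.4 ≈ 0.32778
  B=193: 193/255≈0.7569 > 0.04045 → ((0.7569+0.055)/1.055)^2.4 ≈ 0.53328
  L2 = 0.2126×0.49693 + 0.7152×0.32778 + 0.0722×0.53328 ≈ 0.37858
Lighter = 0.37858, Darker = 0.16611
Ratio = (L_lighter + 0.05) / (L_darker + 0.05)
Ratio = (0.37858 + 0.05) / (0.16611 + 0.05) = 0.42858 / 0.21611 ≈ 1.9831
Ratio ≈ 1.98:1


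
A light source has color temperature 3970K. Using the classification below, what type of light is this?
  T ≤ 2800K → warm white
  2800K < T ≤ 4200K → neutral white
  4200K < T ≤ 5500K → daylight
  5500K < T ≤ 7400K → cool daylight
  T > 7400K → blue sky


Temperature: 3970K
2800K < 3970K ≤ 4200K → neutral white
Classification: neutral white


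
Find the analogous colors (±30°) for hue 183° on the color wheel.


Base hue: 183°
Left analog: (183 - 30) mod 360 = 153°
Right analog: (183 + 30) mod 360 = 213°
Analogous hues = 153° and 213°


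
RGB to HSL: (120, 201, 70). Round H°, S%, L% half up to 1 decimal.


Normalize: R'=120/255≈0.4706, G'=201/255≈0.7882, B'=70/255≈0.2745
Max=201/255, Min=70/255, Δ=Max-Min=131/255
L = (Max+Min)/2 = (201+70)/510 = 271/510 = 0.53137… → L = 53.1%
L > 0.5 → S = Δ/(2-Max-Min) = 131/(510-201-70) = 131/239 = 0.54811… → S = 54.8%
(the 1/255 factors cancel in S and H, so raw channel differences can be used)
Max is G' → H = 60 × ((B-R)/Δ + 2) = 60 × ((70-120)/131 + 2)
  -50/131 + 2 = -0.3816… + 2 = 1.6183…
  H = 60 × 1.6183… = 97.099…° → H = 97.1°
= HSL(97.1°, 54.8%, 53.1%)


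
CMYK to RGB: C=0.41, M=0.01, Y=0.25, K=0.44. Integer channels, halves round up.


R = 255 × (1-C) × (1-K) = 255 × 0.59 × 0.56 = 84.252 → 84
G = 255 × (1-M) × (1-K) = 255 × 0.99 × 0.56 = 141.372 → 141
B = 255 × (1-Y) × (1-K) = 255 × 0.75 × 0.56 = 107.1 → 107
= RGB(84, 141, 107)


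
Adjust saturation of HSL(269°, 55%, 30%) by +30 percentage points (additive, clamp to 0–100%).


Original S = 55%
Adjustment = +30 percentage points
New S = 55 + (30) = 85
Clamp to [0, 100] → 85
= HSL(269°, 85%, 30%)


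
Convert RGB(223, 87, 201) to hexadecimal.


R = 223 → DF (hex)
G = 87 → 57 (hex)
B = 201 → C9 (hex)
Hex = #DF57C9


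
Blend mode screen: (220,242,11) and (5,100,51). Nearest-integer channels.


Screen: C = 255 - (255-A)×(255-B)/255, rounded to nearest integer
R: 255 - (255-220)×(255-5)/255 = 255 - 8750/255 ≈ 255 - 34.314 = 220.686 → 221
G: 255 - (255-242)×(255-100)/255 = 255 - 2015/255 ≈ 255 - 7.902 = 247.098 → 247
B: 255 - (255-11)×(255-51)/255 = 255 - 49776/255 ≈ 255 - 195.200 = 59.800 → 60
= RGB(221, 247, 60)


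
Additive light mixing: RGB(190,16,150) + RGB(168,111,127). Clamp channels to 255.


Additive: each channel = min(255, C₁+C₂)
R: 190+168 = 358 → 255
G: 16+111 = 127 → 127
B: 150+127 = 277 → 255
= RGB(255, 127, 255)


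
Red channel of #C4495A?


Color: #C4495A
R = C4 = 196
G = 49 = 73
B = 5A = 90
Red = 196


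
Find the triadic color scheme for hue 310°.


Triadic: equally spaced at 120° intervals
H1 = 310°
H2 = (310 + 120) mod 360 = 70°
H3 = (310 + 240) mod 360 = 190°
Triadic = 310°, 70°, 190°


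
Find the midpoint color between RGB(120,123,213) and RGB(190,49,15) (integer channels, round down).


Midpoint: each channel = ⌊(C₁+C₂)/2⌋
R: ⌊(120+190)/2⌋ = 155
G: ⌊(123+49)/2⌋ = 86
B: ⌊(213+15)/2⌋ = 114
= RGB(155, 86, 114)


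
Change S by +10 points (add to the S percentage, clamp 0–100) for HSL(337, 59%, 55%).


Original S = 59%
Adjustment = +10 percentage points
New S = 59 + (10) = 69
Clamp to [0, 100] → 69
= HSL(337°, 69%, 55%)


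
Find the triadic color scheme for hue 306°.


Triadic: equally spaced at 120° intervals
H1 = 306°
H2 = (306 + 120) mod 360 = 66°
H3 = (306 + 240) mod 360 = 186°
Triadic = 306°, 66°, 186°


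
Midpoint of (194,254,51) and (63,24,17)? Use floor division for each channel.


Midpoint: each channel = ⌊(C₁+C₂)/2⌋
R: ⌊(194+63)/2⌋ = 128
G: ⌊(254+24)/2⌋ = 139
B: ⌊(51+17)/2⌋ = 34
= RGB(128, 139, 34)


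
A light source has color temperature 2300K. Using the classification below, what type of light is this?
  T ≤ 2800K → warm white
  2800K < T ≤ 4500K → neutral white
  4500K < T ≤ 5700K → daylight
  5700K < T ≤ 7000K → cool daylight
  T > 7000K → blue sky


Temperature: 2300K
2300K ≤ 2800K → warm white
Classification: warm white


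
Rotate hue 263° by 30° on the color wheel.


New hue = (H + rotation) mod 360
New hue = (263 + 30) mod 360
= 293 mod 360
= 293°


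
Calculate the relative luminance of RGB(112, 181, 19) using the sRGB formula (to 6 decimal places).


Linearize each channel (sRGB transfer function): c = v/255; c_lin = c/12.92 if c ≤ 0.04045, else ((c+0.055)/1.055)^2.4
  R: 112/255 ≈ 0.439216 > 0.04045 → ((0.439216+0.055)/1.055)^2.4 ≈ 0.162029
  G: 181/255 ≈ 0.709804 > 0.04045 → ((0.709804+0.055)/1.055)^2.4 ≈ 0.462077
  B: 19/255 ≈ 0.074510 > 0.04045 → ((0.074510+0.055)/1.055)^2.4 ≈ 0.006512
R_lin = 0.162029, G_lin = 0.462077, B_lin = 0.006512
L = 0.2126×R + 0.7152×G + 0.0722×B
L = 0.2126×0.162029 + 0.7152×0.462077 + 0.0722×0.006512
L ≈ 0.365395


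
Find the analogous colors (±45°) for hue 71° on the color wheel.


Base hue: 71°
Left analog: (71 - 45) mod 360 = 26°
Right analog: (71 + 45) mod 360 = 116°
Analogous hues = 26° and 116°


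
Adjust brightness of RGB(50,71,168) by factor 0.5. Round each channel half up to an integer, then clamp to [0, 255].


Multiply each channel by 0.5, round half up, clamp to [0, 255]
R: 50×0.5 = 25
G: 71×0.5 = 35.5 → round → 36
B: 168×0.5 = 84
= RGB(25, 36, 84)


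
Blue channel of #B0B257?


Color: #B0B257
R = B0 = 176
G = B2 = 178
B = 57 = 87
Blue = 87


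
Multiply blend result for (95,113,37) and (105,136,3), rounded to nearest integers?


Multiply: C = A×B/255, rounded to nearest integer
R: 95×105/255 = 9975/255 ≈ 39.118 → 39
G: 113×136/255 = 15368/255 ≈ 60.267 → 60
B: 37×3/255 = 111/255 ≈ 0.435 → 0
= RGB(39, 60, 0)


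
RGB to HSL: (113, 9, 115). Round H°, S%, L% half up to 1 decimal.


Normalize: R'=113/255≈0.4431, G'=9/255≈0.0353, B'=115/255≈0.4510
Max=115/255, Min=9/255, Δ=Max-Min=106/255
L = (Max+Min)/2 = (115+9)/510 = 124/510 = 0.24313… → L = 24.3%
L ≤ 0.5 → S = Δ/(Max+Min) = 106/(115+9) = 106/124 = 0.85483… → S = 85.5%
(the 1/255 factors cancel in S and H, so raw channel differences can be used)
Max is B' → H = 60 × ((R-G)/Δ + 4) = 60 × ((113-9)/106 + 4)
  104/106 + 4 = 0.9811… + 4 = 4.9811…
  H = 60 × 4.9811… = 298.867…° → H = 298.9°
= HSL(298.9°, 85.5%, 24.3%)


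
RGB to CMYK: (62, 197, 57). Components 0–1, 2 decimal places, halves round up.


R'=62/255≈0.2431, G'=197/255≈0.7725, B'=57/255≈0.2235
K = 1 - max(R',G',B') = 1 - 197/255 = 58/255 = 0.22745… → 0.23
(1-R'-K)/(1-K) simplifies to (max-R)/max with max = 197:
C = (197-62)/197 = 135/197 = 0.68527… → 0.69
M = (197-197)/197 = 0/197 = 0 → 0.00
Y = (197-57)/197 = 140/197 = 0.71065… → 0.71
= CMYK(0.69, 0.00, 0.71, 0.23)


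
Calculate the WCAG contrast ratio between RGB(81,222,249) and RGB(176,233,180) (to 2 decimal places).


Linearize each sRGB channel c=v/255: c/12.92 if c ≤ 0.04045 else ((c+0.055)/1.055)^2.4
L = 0.2126×R_lin + 0.7152×G_lin + 0.0722×B_lin
Color 1 (81,222,249):
  R=81: 81/255≈0.3176 > 0.04045 → ((0.3176+0.055)/1.055)^2.4 ≈ 0.08228
  G=222: 222/255≈0.8706 > 0.04045 → ((0.8706+0.055)/1.055)^2.4 ≈ 0.73046
  B=249: 249/255≈0.9765 > 0.04045 → ((0.9765+0.055)/1.055)^2.4 ≈ 0.94731
  L1 = 0.2126×0.08228 + 0.7152×0.73046 + 0.0722×0.94731 ≈ 0.60831
Color 2 (176,233,180):
  R=176: 176/255≈0.6902 > 0.04045 → ((0.6902+0.055)/1.055)^2.4 ≈ 0.43415
  G=233: 233/255≈0.9137 > 0.04045 → ((0.9137+0.055)/1.055)^2.4 ≈ 0.81485
  B=180: 180/255≈0.7059 > 0.04045 → ((0.7059+0.055)/1.055)^2.4 ≈ 0.45641
  L2 = 0.2126×0.43415 + 0.7152×0.81485 + 0.0722×0.45641 ≈ 0.70803
Lighter = 0.70803, Darker = 0.60831
Ratio = (L_lighter + 0.05) / (L_darker + 0.05)
Ratio = (0.70803 + 0.05) / (0.60831 + 0.05) = 0.75803 / 0.65831 ≈ 1.1515
Ratio ≈ 1.15:1


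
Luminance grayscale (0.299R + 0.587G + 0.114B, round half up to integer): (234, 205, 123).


Gray = 0.299×R + 0.587×G + 0.114×B
Gray = 0.299×234 + 0.587×205 + 0.114×123
Gray = 69.966 + 120.335 + 14.022
Gray = 204.323 → round half up → 204
Gray = 204


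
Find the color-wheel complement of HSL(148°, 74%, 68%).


Complement = opposite side of color wheel = hue + 180°
H' = (148 + 180) mod 360 = 328°
S and L unchanged.
= HSL(328°, 74%, 68%)


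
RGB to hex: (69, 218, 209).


R = 69 → 45 (hex)
G = 218 → DA (hex)
B = 209 → D1 (hex)
Hex = #45DAD1


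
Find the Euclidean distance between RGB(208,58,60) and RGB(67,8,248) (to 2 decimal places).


d = √[(R₁-R₂)² + (G₁-G₂)² + (B₁-B₂)²]
d = √[(208-67)² + (58-8)² + (60-248)²]
d = √[19881 + 2500 + 35344]
d = √57725
d ≈ 240.26


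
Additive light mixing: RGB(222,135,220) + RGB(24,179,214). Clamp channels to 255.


Additive: each channel = min(255, C₁+C₂)
R: 222+24 = 246 → 246
G: 135+179 = 314 → 255
B: 220+214 = 434 → 255
= RGB(246, 255, 255)


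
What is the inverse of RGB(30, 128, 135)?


Invert: (255-R, 255-G, 255-B)
R: 255-30 = 225
G: 255-128 = 127
B: 255-135 = 120
= RGB(225, 127, 120)


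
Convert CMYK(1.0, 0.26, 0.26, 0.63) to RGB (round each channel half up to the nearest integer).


R = 255 × (1-C) × (1-K) = 255 × 0.00 × 0.37 = 0
G = 255 × (1-M) × (1-K) = 255 × 0.74 × 0.37 = 69.819 → 70
B = 255 × (1-Y) × (1-K) = 255 × 0.74 × 0.37 = 69.819 → 70
= RGB(0, 70, 70)


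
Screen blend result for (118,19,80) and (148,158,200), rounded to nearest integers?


Screen: C = 255 - (255-A)×(255-B)/255, rounded to nearest integer
R: 255 - (255-118)×(255-148)/255 = 255 - 14659/255 ≈ 255 - 57.486 = 197.514 → 198
G: 255 - (255-19)×(255-158)/255 = 255 - 22892/255 ≈ 255 - 89.773 = 165.227 → 165
B: 255 - (255-80)×(255-200)/255 = 255 - 9625/255 ≈ 255 - 37.745 = 217.255 → 217
= RGB(198, 165, 217)


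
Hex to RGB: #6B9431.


6B → 107 (R)
94 → 148 (G)
31 → 49 (B)
= RGB(107, 148, 49)


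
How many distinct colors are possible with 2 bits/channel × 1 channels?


Total bits = 2 bits/channel × 1 channels = 2 bits
Distinct colors = 2^2
= 4 colors


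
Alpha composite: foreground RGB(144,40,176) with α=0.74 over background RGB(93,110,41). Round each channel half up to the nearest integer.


C = α×F + (1-α)×B, with 1-α = 0.26
R: 0.74×144 + 0.26×93 = 106.56 + 24.18 = 130.74 → 131
G: 0.74×40 + 0.26×110 = 29.60 + 28.60 = 58.20 → 58
B: 0.74×176 + 0.26×41 = 130.24 + 10.66 = 140.90 → 141
= RGB(131, 58, 141)


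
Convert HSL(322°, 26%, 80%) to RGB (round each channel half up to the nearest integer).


H=322°, S=0.26, L=0.80
C = (1-|2L-1|)×S = (1-|0.60|)×0.26 = 0.104
H' = H/60 = 322/60 ≈ 5.3667; X = C×(1-|H' mod 2 - 1|) ≈ 0.0659
m = L - C/2 = 0.80 - 0.052 = 0.748
Sector ⌊H'⌋ = 5 → (R',G',B') = (0.104, 0.0, ≈0.0659)
RGB = ((R'+m)×255, (G'+m)×255, (B'+m)×255) = (217.26, 190.74, 207.536)
Round half up → RGB(217, 191, 208)


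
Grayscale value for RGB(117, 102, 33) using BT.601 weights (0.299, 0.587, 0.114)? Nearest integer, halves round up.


Gray = 0.299×R + 0.587×G + 0.114×B
Gray = 0.299×117 + 0.587×102 + 0.114×33
Gray = 34.983 + 59.874 + 3.762
Gray = 98.619 → round half up → 99
Gray = 99


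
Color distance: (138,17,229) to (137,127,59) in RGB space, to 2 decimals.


d = √[(R₁-R₂)² + (G₁-G₂)² + (B₁-B₂)²]
d = √[(138-137)² + (17-127)² + (229-59)²]
d = √[1 + 12100 + 28900]
d = √41001
d ≈ 202.49


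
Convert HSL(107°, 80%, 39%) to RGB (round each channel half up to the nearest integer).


H=107°, S=0.80, L=0.39
C = (1-|2L-1|)×S = (1-|-0.22|)×0.80 = 0.624
H' = H/60 = 107/60 ≈ 1.7833; X = C×(1-|H' mod 2 - 1|) = 0.1352
m = L - C/2 = 0.39 - 0.312 = 0.078
Sector ⌊H'⌋ = 1 → (R',G',B') = (0.1352, 0.624, 0.0)
RGB = ((R'+m)×255, (G'+m)×255, (B'+m)×255) = (54.366, 179.01, 19.89)
Round half up → RGB(54, 179, 20)


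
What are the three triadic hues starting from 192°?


Triadic: equally spaced at 120° intervals
H1 = 192°
H2 = (192 + 120) mod 360 = 312°
H3 = (192 + 240) mod 360 = 72°
Triadic = 192°, 312°, 72°


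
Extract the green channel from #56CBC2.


Color: #56CBC2
R = 56 = 86
G = CB = 203
B = C2 = 194
Green = 203


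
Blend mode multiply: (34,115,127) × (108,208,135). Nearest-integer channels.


Multiply: C = A×B/255, rounded to nearest integer
R: 34×108/255 = 3672/255 ≈ 14.400 → 14
G: 115×208/255 = 23920/255 ≈ 93.804 → 94
B: 127×135/255 = 17145/255 ≈ 67.235 → 67
= RGB(14, 94, 67)


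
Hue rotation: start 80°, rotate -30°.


New hue = (H + rotation) mod 360
New hue = (80 -30) mod 360
= 50 mod 360
= 50°


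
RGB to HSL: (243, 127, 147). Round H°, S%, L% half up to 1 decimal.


Normalize: R'=243/255≈0.9529, G'=127/255≈0.4980, B'=147/255≈0.5765
Max=243/255, Min=127/255, Δ=Max-Min=116/255
L = (Max+Min)/2 = (243+127)/510 = 370/510 = 0.72549… → L = 72.5%
L > 0.5 → S = Δ/(2-Max-Min) = 116/(510-243-127) = 116/140 = 0.82857… → S = 82.9%
(the 1/255 factors cancel in S and H, so raw channel differences can be used)
Max is R' → H = 60 × (((G-B)/Δ) mod 6) = 60 × (((127-147)/116) mod 6)
  (-20)/116 = -0.1724…; negative, so add 6 → 5.8275…
  H = 60 × 5.8275… = 349.655…° → H = 349.7°
= HSL(349.7°, 82.9%, 72.5%)


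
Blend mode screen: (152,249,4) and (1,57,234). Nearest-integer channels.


Screen: C = 255 - (255-A)×(255-B)/255, rounded to nearest integer
R: 255 - (255-152)×(255-1)/255 = 255 - 26162/255 ≈ 255 - 102.596 = 152.404 → 152
G: 255 - (255-249)×(255-57)/255 = 255 - 1188/255 ≈ 255 - 4.659 = 250.341 → 250
B: 255 - (255-4)×(255-234)/255 = 255 - 5271/255 ≈ 255 - 20.671 = 234.329 → 234
= RGB(152, 250, 234)


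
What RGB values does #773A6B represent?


77 → 119 (R)
3A → 58 (G)
6B → 107 (B)
= RGB(119, 58, 107)


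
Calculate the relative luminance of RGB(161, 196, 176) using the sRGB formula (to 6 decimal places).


Linearize each channel (sRGB transfer function): c = v/255; c_lin = c/12.92 if c ≤ 0.04045, else ((c+0.055)/1.055)^2.4
  R: 161/255 ≈ 0.631373 > 0.04045 → ((0.631373+0.055)/1.055)^2.4 ≈ 0.356400
  G: 196/255 ≈ 0.768627 > 0.04045 → ((0.768627+0.055)/1.055)^2.4 ≈ 0.552011
  B: 176/255 ≈ 0.690196 > 0.04045 → ((0.690196+0.055)/1.055)^2.4 ≈ 0.434154
R_lin = 0.356400, G_lin = 0.552011, B_lin = 0.434154
L = 0.2126×R + 0.7152×G + 0.0722×B
L = 0.2126×0.356400 + 0.7152×0.552011 + 0.0722×0.434154
L ≈ 0.501915


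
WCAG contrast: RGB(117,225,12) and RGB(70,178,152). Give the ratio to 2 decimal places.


Linearize each sRGB channel c=v/255: c/12.92 if c ≤ 0.04045 else ((c+0.055)/1.055)^2.4
L = 0.2126×R_lin + 0.7152×G_lin + 0.0722×B_lin
Color 1 (117,225,12):
  R=117: 117/255≈0.4588 > 0.04045 → ((0.4588+0.055)/1.055)^2.4 ≈ 0.17789
  G=225: 225/255≈0.8824 > 0.04045 → ((0.8824+0.055)/1.055)^2.4 ≈ 0.75294
  B=12: 12/255≈0.0471 > 0.04045 → ((0.0471+0.055)/1.055)^2.4 ≈ 0.00368
  L1 = 0.2126×0.17789 + 0.7152×0.75294 + 0.0722×0.00368 ≈ 0.57659
Color 2 (70,178,152):
  R=70: 70/255≈0.2745 > 0.04045 → ((0.2745+0.055)/1.055)^2.4 ≈ 0.06125
  G=178: 178/255≈0.6980 > 0.04045 → ((0.6980+0.055)/1.055)^2.4 ≈ 0.44520
  B=152: 152/255≈0.5961 > 0.04045 → ((0.5961+0.055)/1.055)^2.4 ≈ 0.31399
  L2 = 0.2126×0.06125 + 0.7152×0.44520 + 0.0722×0.31399 ≈ 0.35410
Lighter = 0.57659, Darker = 0.35410
Ratio = (L_lighter + 0.05) / (L_darker + 0.05)
Ratio = (0.57659 + 0.05) / (0.35410 + 0.05) = 0.62659 / 0.40410 ≈ 1.5506
Ratio ≈ 1.55:1


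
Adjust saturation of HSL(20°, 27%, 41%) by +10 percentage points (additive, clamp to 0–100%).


Original S = 27%
Adjustment = +10 percentage points
New S = 27 + (10) = 37
Clamp to [0, 100] → 37
= HSL(20°, 37%, 41%)


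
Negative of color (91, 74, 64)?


Invert: (255-R, 255-G, 255-B)
R: 255-91 = 164
G: 255-74 = 181
B: 255-64 = 191
= RGB(164, 181, 191)


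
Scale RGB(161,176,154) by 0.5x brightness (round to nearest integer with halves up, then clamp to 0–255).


Multiply each channel by 0.5, round half up, clamp to [0, 255]
R: 161×0.5 = 80.5 → round → 81
G: 176×0.5 = 88
B: 154×0.5 = 77
= RGB(81, 88, 77)


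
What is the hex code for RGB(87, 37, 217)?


R = 87 → 57 (hex)
G = 37 → 25 (hex)
B = 217 → D9 (hex)
Hex = #5725D9


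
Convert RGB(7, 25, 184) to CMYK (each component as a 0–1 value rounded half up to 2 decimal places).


R'=7/255≈0.0275, G'=25/255≈0.0980, B'=184/255≈0.7216
K = 1 - max(R',G',B') = 1 - 184/255 = 71/255 = 0.27843… → 0.28
(1-R'-K)/(1-K) simplifies to (max-R)/max with max = 184:
C = (184-7)/184 = 177/184 = 0.96195… → 0.96
M = (184-25)/184 = 159/184 = 0.86413… → 0.86
Y = (184-184)/184 = 0/184 = 0 → 0.00
= CMYK(0.96, 0.86, 0.00, 0.28)


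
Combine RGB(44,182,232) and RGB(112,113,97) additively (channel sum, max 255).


Additive: each channel = min(255, C₁+C₂)
R: 44+112 = 156 → 156
G: 182+113 = 295 → 255
B: 232+97 = 329 → 255
= RGB(156, 255, 255)


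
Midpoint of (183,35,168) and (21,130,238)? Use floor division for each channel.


Midpoint: each channel = ⌊(C₁+C₂)/2⌋
R: ⌊(183+21)/2⌋ = 102
G: ⌊(35+130)/2⌋ = 82
B: ⌊(168+238)/2⌋ = 203
= RGB(102, 82, 203)


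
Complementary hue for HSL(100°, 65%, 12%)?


Complement = opposite side of color wheel = hue + 180°
H' = (100 + 180) mod 360 = 280°
S and L unchanged.
= HSL(280°, 65%, 12%)


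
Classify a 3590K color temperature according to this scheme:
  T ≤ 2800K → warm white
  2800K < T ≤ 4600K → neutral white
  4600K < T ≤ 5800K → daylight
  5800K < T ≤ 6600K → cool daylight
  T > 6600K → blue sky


Temperature: 3590K
2800K < 3590K ≤ 4600K → neutral white
Classification: neutral white


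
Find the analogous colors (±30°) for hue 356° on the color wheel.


Base hue: 356°
Left analog: (356 - 30) mod 360 = 326°
Right analog: (356 + 30) mod 360 = 26°
Analogous hues = 326° and 26°


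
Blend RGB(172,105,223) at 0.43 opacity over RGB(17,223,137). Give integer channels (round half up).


C = α×F + (1-α)×B, with 1-α = 0.57
R: 0.43×172 + 0.57×17 = 73.96 + 9.69 = 83.65 → 84
G: 0.43×105 + 0.57×223 = 45.15 + 127.11 = 172.26 → 172
B: 0.43×223 + 0.57×137 = 95.89 + 78.09 = 173.98 → 174
= RGB(84, 172, 174)


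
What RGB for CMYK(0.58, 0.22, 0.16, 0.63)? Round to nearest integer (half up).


R = 255 × (1-C) × (1-K) = 255 × 0.42 × 0.37 = 39.627 → 40
G = 255 × (1-M) × (1-K) = 255 × 0.78 × 0.37 = 73.593 → 74
B = 255 × (1-Y) × (1-K) = 255 × 0.84 × 0.37 = 79.254 → 79
= RGB(40, 74, 79)


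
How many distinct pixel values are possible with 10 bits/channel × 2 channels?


Total bits = 10 bits/channel × 2 channels = 20 bits
Distinct pixel values = 2^20
= 1,048,576 pixel values


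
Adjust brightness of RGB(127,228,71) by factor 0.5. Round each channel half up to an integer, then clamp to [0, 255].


Multiply each channel by 0.5, round half up, clamp to [0, 255]
R: 127×0.5 = 63.5 → round → 64
G: 228×0.5 = 114
B: 71×0.5 = 35.5 → round → 36
= RGB(64, 114, 36)


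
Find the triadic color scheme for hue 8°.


Triadic: equally spaced at 120° intervals
H1 = 8°
H2 = (8 + 120) mod 360 = 128°
H3 = (8 + 240) mod 360 = 248°
Triadic = 8°, 128°, 248°


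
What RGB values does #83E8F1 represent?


83 → 131 (R)
E8 → 232 (G)
F1 → 241 (B)
= RGB(131, 232, 241)


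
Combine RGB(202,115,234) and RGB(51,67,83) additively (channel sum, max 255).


Additive: each channel = min(255, C₁+C₂)
R: 202+51 = 253 → 253
G: 115+67 = 182 → 182
B: 234+83 = 317 → 255
= RGB(253, 182, 255)


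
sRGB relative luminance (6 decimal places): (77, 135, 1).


Linearize each channel (sRGB transfer function): c = v/255; c_lin = c/12.92 if c ≤ 0.04045, else ((c+0.055)/1.055)^2.4
  R: 77/255 ≈ 0.301961 > 0.04045 → ((0.301961+0.055)/1.055)^2.4 ≈ 0.074214
  G: 135/255 ≈ 0.529412 > 0.04045 → ((0.529412+0.055)/1.055)^2.4 ≈ 0.242281
  B: 1/255 ≈ 0.003922 ≤ 0.04045 → 0.003922/12.92 ≈ 0.000304
R_lin = 0.074214, G_lin = 0.242281, B_lin = 0.000304
L = 0.2126×R + 0.7152×G + 0.0722×B
L = 0.2126×0.074214 + 0.7152×0.242281 + 0.0722×0.000304
L ≈ 0.189079


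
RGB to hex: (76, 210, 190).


R = 76 → 4C (hex)
G = 210 → D2 (hex)
B = 190 → BE (hex)
Hex = #4CD2BE


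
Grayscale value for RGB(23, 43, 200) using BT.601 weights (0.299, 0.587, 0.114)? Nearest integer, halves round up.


Gray = 0.299×R + 0.587×G + 0.114×B
Gray = 0.299×23 + 0.587×43 + 0.114×200
Gray = 6.877 + 25.241 + 22.800
Gray = 54.918 → round half up → 55
Gray = 55


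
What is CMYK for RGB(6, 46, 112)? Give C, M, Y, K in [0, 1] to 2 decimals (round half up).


R'=6/255≈0.0235, G'=46/255≈0.1804, B'=112/255≈0.4392
K = 1 - max(R',G',B') = 1 - 112/255 = 143/255 = 0.56078… → 0.56
(1-R'-K)/(1-K) simplifies to (max-R)/max with max = 112:
C = (112-6)/112 = 106/112 = 0.94642… → 0.95
M = (112-46)/112 = 66/112 = 0.58928… → 0.59
Y = (112-112)/112 = 0/112 = 0 → 0.00
= CMYK(0.95, 0.59, 0.00, 0.56)


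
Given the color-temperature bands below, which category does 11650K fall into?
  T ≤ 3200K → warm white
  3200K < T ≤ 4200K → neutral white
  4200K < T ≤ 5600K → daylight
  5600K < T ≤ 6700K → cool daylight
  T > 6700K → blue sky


Temperature: 11650K
11650K > 6700K → blue sky
Classification: blue sky


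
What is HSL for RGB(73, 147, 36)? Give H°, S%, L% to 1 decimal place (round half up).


Normalize: R'=73/255≈0.2863, G'=147/255≈0.5765, B'=36/255≈0.1412
Max=147/255, Min=36/255, Δ=Max-Min=111/255
L = (Max+Min)/2 = (147+36)/510 = 183/510 = 0.35882… → L = 35.9%
L ≤ 0.5 → S = Δ/(Max+Min) = 111/(147+36) = 111/183 = 0.60655… → S = 60.7%
(the 1/255 factors cancel in S and H, so raw channel differences can be used)
Max is G' → H = 60 × ((B-R)/Δ + 2) = 60 × ((36-73)/111 + 2)
  -37/111 + 2 = -0.3333… + 2 = 1.6666…
  H = 60 × 1.6666… = 100° → H = 100.0°
= HSL(100.0°, 60.7%, 35.9%)


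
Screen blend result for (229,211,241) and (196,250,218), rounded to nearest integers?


Screen: C = 255 - (255-A)×(255-B)/255, rounded to nearest integer
R: 255 - (255-229)×(255-196)/255 = 255 - 1534/255 ≈ 255 - 6.016 = 248.984 → 249
G: 255 - (255-211)×(255-250)/255 = 255 - 220/255 ≈ 255 - 0.863 = 254.137 → 254
B: 255 - (255-241)×(255-218)/255 = 255 - 518/255 ≈ 255 - 2.031 = 252.969 → 253
= RGB(249, 254, 253)


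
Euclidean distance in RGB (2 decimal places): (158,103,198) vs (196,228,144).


d = √[(R₁-R₂)² + (G₁-G₂)² + (B₁-B₂)²]
d = √[(158-196)² + (103-228)² + (198-144)²]
d = √[1444 + 15625 + 2916]
d = √19985
d ≈ 141.37


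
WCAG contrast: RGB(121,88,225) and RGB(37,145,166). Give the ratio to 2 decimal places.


Linearize each sRGB channel c=v/255: c/12.92 if c ≤ 0.04045 else ((c+0.055)/1.055)^2.4
L = 0.2126×R_lin + 0.7152×G_lin + 0.0722×B_lin
Color 1 (121,88,225):
  R=121: 121/255≈0.4745 > 0.04045 → ((0.4745+0.055)/1.055)^2.4 ≈ 0.19120
  G=88: 88/255≈0.3451 > 0.04045 → ((0.3451+0.055)/1.055)^2.4 ≈ 0.09759
  B=225: 225/255≈0.8824 > 0.04045 → ((0.8824+0.055)/1.055)^2.4 ≈ 0.75294
  L1 = 0.2126×0.19120 + 0.7152×0.09759 + 0.0722×0.75294 ≈ 0.16481
Color 2 (37,145,166):
  R=37: 37/255≈0.1451 > 0.04045 → ((0.1451+0.055)/1.055)^2.4 ≈ 0.01850
  G=145: 145/255≈0.5686 > 0.04045 → ((0.5686+0.055)/1.055)^2.4 ≈ 0.28315
  B=166: 166/255≈0.6510 > 0.04045 → ((0.6510+0.055)/1.055)^2.4 ≈ 0.38133
  L2 = 0.2126×0.01850 + 0.7152×0.28315 + 0.0722×0.38133 ≈ 0.23397
Lighter = 0.23397, Darker = 0.16481
Ratio = (L_lighter + 0.05) / (L_darker + 0.05)
Ratio = (0.23397 + 0.05) / (0.16481 + 0.05) = 0.28397 / 0.21481 ≈ 1.3220
Ratio ≈ 1.32:1


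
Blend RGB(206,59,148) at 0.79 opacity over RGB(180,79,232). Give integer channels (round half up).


C = α×F + (1-α)×B, with 1-α = 0.21
R: 0.79×206 + 0.21×180 = 162.74 + 37.80 = 200.54 → 201
G: 0.79×59 + 0.21×79 = 46.61 + 16.59 = 63.20 → 63
B: 0.79×148 + 0.21×232 = 116.92 + 48.72 = 165.64 → 166
= RGB(201, 63, 166)


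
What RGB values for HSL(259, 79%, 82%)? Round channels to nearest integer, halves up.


H=259°, S=0.79, L=0.82
C = (1-|2L-1|)×S = (1-|0.64|)×0.79 = 0.2844
H' = H/60 = 259/60 ≈ 4.3167; X = C×(1-|H' mod 2 - 1|) = 0.09006
m = L - C/2 = 0.82 - 0.1422 = 0.6778
Sector ⌊H'⌋ = 4 → (R',G',B') = (0.09006, 0.0, 0.2844)
RGB = ((R'+m)×255, (G'+m)×255, (B'+m)×255) = (195.8043, 172.839, 245.361)
Round half up → RGB(196, 173, 245)


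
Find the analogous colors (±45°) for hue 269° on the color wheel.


Base hue: 269°
Left analog: (269 - 45) mod 360 = 224°
Right analog: (269 + 45) mod 360 = 314°
Analogous hues = 224° and 314°


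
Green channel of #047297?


Color: #047297
R = 04 = 4
G = 72 = 114
B = 97 = 151
Green = 114


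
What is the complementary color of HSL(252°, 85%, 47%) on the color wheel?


Complement = opposite side of color wheel = hue + 180°
H' = (252 + 180) mod 360 = 72°
S and L unchanged.
= HSL(72°, 85%, 47%)


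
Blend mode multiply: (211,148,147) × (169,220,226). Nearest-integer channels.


Multiply: C = A×B/255, rounded to nearest integer
R: 211×169/255 = 35659/255 ≈ 139.839 → 140
G: 148×220/255 = 32560/255 ≈ 127.686 → 128
B: 147×226/255 = 33222/255 ≈ 130.282 → 130
= RGB(140, 128, 130)


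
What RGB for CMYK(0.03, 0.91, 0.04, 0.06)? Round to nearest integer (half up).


R = 255 × (1-C) × (1-K) = 255 × 0.97 × 0.94 = 232.509 → 233
G = 255 × (1-M) × (1-K) = 255 × 0.09 × 0.94 = 21.573 → 22
B = 255 × (1-Y) × (1-K) = 255 × 0.96 × 0.94 = 230.112 → 230
= RGB(233, 22, 230)


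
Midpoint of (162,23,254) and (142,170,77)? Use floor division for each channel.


Midpoint: each channel = ⌊(C₁+C₂)/2⌋
R: ⌊(162+142)/2⌋ = 152
G: ⌊(23+170)/2⌋ = 96
B: ⌊(254+77)/2⌋ = 165
= RGB(152, 96, 165)


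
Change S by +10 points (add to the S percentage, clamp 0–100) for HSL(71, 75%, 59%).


Original S = 75%
Adjustment = +10 percentage points
New S = 75 + (10) = 85
Clamp to [0, 100] → 85
= HSL(71°, 85%, 59%)


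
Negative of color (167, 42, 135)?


Invert: (255-R, 255-G, 255-B)
R: 255-167 = 88
G: 255-42 = 213
B: 255-135 = 120
= RGB(88, 213, 120)


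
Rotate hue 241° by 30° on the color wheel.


New hue = (H + rotation) mod 360
New hue = (241 + 30) mod 360
= 271 mod 360
= 271°


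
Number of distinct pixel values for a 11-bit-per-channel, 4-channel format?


Total bits = 11 bits/channel × 4 channels = 44 bits
Distinct pixel values = 2^44
= 17,592,186,044,416 pixel values


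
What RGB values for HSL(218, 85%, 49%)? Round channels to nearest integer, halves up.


H=218°, S=0.85, L=0.49
C = (1-|2L-1|)×S = (1-|-0.02|)×0.85 = 0.833
H' = H/60 = 218/60 ≈ 3.6333; X = C×(1-|H' mod 2 - 1|) ≈ 0.3054
m = L - C/2 = 0.49 - 0.4165 = 0.0735
Sector ⌊H'⌋ = 3 → (R',G',B') = (0.0, ≈0.3054, 0.833)
RGB = ((R'+m)×255, (G'+m)×255, (B'+m)×255) = (18.7425, 96.628, 231.1575)
Round half up → RGB(19, 97, 231)


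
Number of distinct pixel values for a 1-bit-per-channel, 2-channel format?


Total bits = 1 bits/channel × 2 channels = 2 bits
Distinct pixel values = 2^2
= 4 pixel values


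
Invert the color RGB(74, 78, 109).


Invert: (255-R, 255-G, 255-B)
R: 255-74 = 181
G: 255-78 = 177
B: 255-109 = 146
= RGB(181, 177, 146)


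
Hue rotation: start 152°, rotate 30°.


New hue = (H + rotation) mod 360
New hue = (152 + 30) mod 360
= 182 mod 360
= 182°


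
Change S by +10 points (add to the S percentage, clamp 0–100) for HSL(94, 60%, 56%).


Original S = 60%
Adjustment = +10 percentage points
New S = 60 + (10) = 70
Clamp to [0, 100] → 70
= HSL(94°, 70%, 56%)


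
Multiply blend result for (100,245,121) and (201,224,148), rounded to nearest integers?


Multiply: C = A×B/255, rounded to nearest integer
R: 100×201/255 = 20100/255 ≈ 78.824 → 79
G: 245×224/255 = 54880/255 ≈ 215.216 → 215
B: 121×148/255 = 17908/255 ≈ 70.227 → 70
= RGB(79, 215, 70)


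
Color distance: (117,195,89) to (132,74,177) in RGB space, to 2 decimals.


d = √[(R₁-R₂)² + (G₁-G₂)² + (B₁-B₂)²]
d = √[(117-132)² + (195-74)² + (89-177)²]
d = √[225 + 14641 + 7744]
d = √22610
d ≈ 150.37


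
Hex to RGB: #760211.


76 → 118 (R)
02 → 2 (G)
11 → 17 (B)
= RGB(118, 2, 17)


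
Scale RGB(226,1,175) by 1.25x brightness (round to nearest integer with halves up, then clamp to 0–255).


Multiply each channel by 1.25, round half up, clamp to [0, 255]
R: 226×1.25 = 282.5 → round → 283 → clamp → 255
G: 1×1.25 = 1.25 → round → 1
B: 175×1.25 = 218.75 → round → 219
= RGB(255, 1, 219)


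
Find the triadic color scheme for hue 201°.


Triadic: equally spaced at 120° intervals
H1 = 201°
H2 = (201 + 120) mod 360 = 321°
H3 = (201 + 240) mod 360 = 81°
Triadic = 201°, 321°, 81°


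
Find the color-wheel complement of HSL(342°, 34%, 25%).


Complement = opposite side of color wheel = hue + 180°
H' = (342 + 180) mod 360 = 162°
S and L unchanged.
= HSL(162°, 34%, 25%)


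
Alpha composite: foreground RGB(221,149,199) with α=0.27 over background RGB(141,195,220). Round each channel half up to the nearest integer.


C = α×F + (1-α)×B, with 1-α = 0.73
R: 0.27×221 + 0.73×141 = 59.67 + 102.93 = 162.60 → 163
G: 0.27×149 + 0.73×195 = 40.23 + 142.35 = 182.58 → 183
B: 0.27×199 + 0.73×220 = 53.73 + 160.60 = 214.33 → 214
= RGB(163, 183, 214)


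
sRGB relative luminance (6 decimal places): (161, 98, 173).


Linearize each channel (sRGB transfer function): c = v/255; c_lin = c/12.92 if c ≤ 0.04045, else ((c+0.055)/1.055)^2.4
  R: 161/255 ≈ 0.631373 > 0.04045 → ((0.631373+0.055)/1.055)^2.4 ≈ 0.356400
  G: 98/255 ≈ 0.384314 > 0.04045 → ((0.384314+0.055)/1.055)^2.4 ≈ 0.122139
  B: 173/255 ≈ 0.678431 > 0.04045 → ((0.678431+0.055)/1.055)^2.4 ≈ 0.417885
R_lin = 0.356400, G_lin = 0.122139, B_lin = 0.417885
L = 0.2126×R + 0.7152×G + 0.0722×B
L = 0.2126×0.356400 + 0.7152×0.122139 + 0.0722×0.417885
L ≈ 0.193296


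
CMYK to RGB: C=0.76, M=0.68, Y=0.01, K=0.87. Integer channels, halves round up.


R = 255 × (1-C) × (1-K) = 255 × 0.24 × 0.13 = 7.956 → 8
G = 255 × (1-M) × (1-K) = 255 × 0.32 × 0.13 = 10.608 → 11
B = 255 × (1-Y) × (1-K) = 255 × 0.99 × 0.13 = 32.8185 → 33
= RGB(8, 11, 33)


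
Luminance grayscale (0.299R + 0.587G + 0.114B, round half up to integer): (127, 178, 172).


Gray = 0.299×R + 0.587×G + 0.114×B
Gray = 0.299×127 + 0.587×178 + 0.114×172
Gray = 37.973 + 104.486 + 19.608
Gray = 162.067 → round half up → 162
Gray = 162


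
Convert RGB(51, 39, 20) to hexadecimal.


R = 51 → 33 (hex)
G = 39 → 27 (hex)
B = 20 → 14 (hex)
Hex = #332714


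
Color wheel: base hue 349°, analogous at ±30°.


Base hue: 349°
Left analog: (349 - 30) mod 360 = 319°
Right analog: (349 + 30) mod 360 = 19°
Analogous hues = 319° and 19°


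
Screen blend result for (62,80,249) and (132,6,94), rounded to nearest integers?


Screen: C = 255 - (255-A)×(255-B)/255, rounded to nearest integer
R: 255 - (255-62)×(255-132)/255 = 255 - 23739/255 ≈ 255 - 93.094 = 161.906 → 162
G: 255 - (255-80)×(255-6)/255 = 255 - 43575/255 ≈ 255 - 170.882 = 84.118 → 84
B: 255 - (255-249)×(255-94)/255 = 255 - 966/255 ≈ 255 - 3.788 = 251.212 → 251
= RGB(162, 84, 251)


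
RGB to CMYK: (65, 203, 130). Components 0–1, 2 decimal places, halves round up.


R'=65/255≈0.2549, G'=203/255≈0.7961, B'=130/255≈0.5098
K = 1 - max(R',G',B') = 1 - 203/255 = 52/255 = 0.20392… → 0.20
(1-R'-K)/(1-K) simplifies to (max-R)/max with max = 203:
C = (203-65)/203 = 138/203 = 0.67980… → 0.68
M = (203-203)/203 = 0/203 = 0 → 0.00
Y = (203-130)/203 = 73/203 = 0.35960… → 0.36
= CMYK(0.68, 0.00, 0.36, 0.20)


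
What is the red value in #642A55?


Color: #642A55
R = 64 = 100
G = 2A = 42
B = 55 = 85
Red = 100


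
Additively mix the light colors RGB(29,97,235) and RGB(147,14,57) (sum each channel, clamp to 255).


Additive: each channel = min(255, C₁+C₂)
R: 29+147 = 176 → 176
G: 97+14 = 111 → 111
B: 235+57 = 292 → 255
= RGB(176, 111, 255)


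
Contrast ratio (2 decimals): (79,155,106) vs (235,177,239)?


Linearize each sRGB channel c=v/255: c/12.92 if c ≤ 0.04045 else ((c+0.055)/1.055)^2.4
L = 0.2126×R_lin + 0.7152×G_lin + 0.0722×B_lin
Color 1 (79,155,106):
  R=79: 79/255≈0.3098 > 0.04045 → ((0.3098+0.055)/1.055)^2.4 ≈ 0.07819
  G=155: 155/255≈0.6078 > 0.04045 → ((0.6078+0.055)/1.055)^2.4 ≈ 0.32778
  B=106: 106/255≈0.4157 > 0.04045 → ((0.4157+0.055)/1.055)^2.4 ≈ 0.14413
  L1 = 0.2126×0.07819 + 0.7152×0.32778 + 0.0722×0.14413 ≈ 0.26146
Color 2 (235,177,239):
  R=235: 235/255≈0.9216 > 0.04045 → ((0.9216+0.055)/1.055)^2.4 ≈ 0.83077
  G=177: 177/255≈0.6941 > 0.04045 → ((0.6941+0.055)/1.055)^2.4 ≈ 0.43966
  B=239: 239/255≈0.9373 > 0.04045 → ((0.9373+0.055)/1.055)^2.4 ≈ 0.86316
  L2 = 0.2126×0.83077 + 0.7152×0.43966 + 0.0722×0.86316 ≈ 0.55338
Lighter = 0.55338, Darker = 0.26146
Ratio = (L_lighter + 0.05) / (L_darker + 0.05)
Ratio = (0.55338 + 0.05) / (0.26146 + 0.05) = 0.60338 / 0.31146 ≈ 1.9373
Ratio ≈ 1.94:1


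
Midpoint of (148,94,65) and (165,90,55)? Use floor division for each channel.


Midpoint: each channel = ⌊(C₁+C₂)/2⌋
R: ⌊(148+165)/2⌋ = 156
G: ⌊(94+90)/2⌋ = 92
B: ⌊(65+55)/2⌋ = 60
= RGB(156, 92, 60)


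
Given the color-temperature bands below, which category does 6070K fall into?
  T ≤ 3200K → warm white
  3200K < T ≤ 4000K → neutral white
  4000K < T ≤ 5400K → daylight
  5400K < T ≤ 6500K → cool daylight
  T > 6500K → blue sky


Temperature: 6070K
5400K < 6070K ≤ 6500K → cool daylight
Classification: cool daylight


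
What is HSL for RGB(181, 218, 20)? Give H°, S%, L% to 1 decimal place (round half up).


Normalize: R'=181/255≈0.7098, G'=218/255≈0.8549, B'=20/255≈0.0784
Max=218/255, Min=20/255, Δ=Max-Min=198/255
L = (Max+Min)/2 = (218+20)/510 = 238/510 = 0.46666… → L = 46.7%
L ≤ 0.5 → S = Δ/(Max+Min) = 198/(218+20) = 198/238 = 0.83193… → S = 83.2%
(the 1/255 factors cancel in S and H, so raw channel differences can be used)
Max is G' → H = 60 × ((B-R)/Δ + 2) = 60 × ((20-181)/198 + 2)
  -161/198 + 2 = -0.8131… + 2 = 1.1868…
  H = 60 × 1.1868… = 71.212…° → H = 71.2°
= HSL(71.2°, 83.2%, 46.7%)


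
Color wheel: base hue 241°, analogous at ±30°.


Base hue: 241°
Left analog: (241 - 30) mod 360 = 211°
Right analog: (241 + 30) mod 360 = 271°
Analogous hues = 211° and 271°


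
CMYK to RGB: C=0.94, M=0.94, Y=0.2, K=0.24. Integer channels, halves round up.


R = 255 × (1-C) × (1-K) = 255 × 0.06 × 0.76 = 11.628 → 12
G = 255 × (1-M) × (1-K) = 255 × 0.06 × 0.76 = 11.628 → 12
B = 255 × (1-Y) × (1-K) = 255 × 0.80 × 0.76 = 155.04 → 155
= RGB(12, 12, 155)


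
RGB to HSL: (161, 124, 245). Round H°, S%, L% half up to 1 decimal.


Normalize: R'=161/255≈0.6314, G'=124/255≈0.4863, B'=245/255≈0.9608
Max=245/255, Min=124/255, Δ=Max-Min=121/255
L = (Max+Min)/2 = (245+124)/510 = 369/510 = 0.72352… → L = 72.4%
L > 0.5 → S = Δ/(2-Max-Min) = 121/(510-245-124) = 121/141 = 0.85815… → S = 85.8%
(the 1/255 factors cancel in S and H, so raw channel differences can be used)
Max is B' → H = 60 × ((R-G)/Δ + 4) = 60 × ((161-124)/121 + 4)
  37/121 + 4 = 0.3057… + 4 = 4.3057…
  H = 60 × 4.3057… = 258.347…° → H = 258.3°
= HSL(258.3°, 85.8%, 72.4%)
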